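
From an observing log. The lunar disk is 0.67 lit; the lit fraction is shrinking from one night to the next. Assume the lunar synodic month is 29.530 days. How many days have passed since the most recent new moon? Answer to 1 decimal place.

From f = (1 − cos θ)/2: cos θ = 1 − 2×0.67 = -0.340; arccos → 109.9°.
Since the Moon is past full (waning), take the reflex angle: θ = 360° − 109.9° = 250.1°.
Age = 29.530 × 250.1°/360° ≈ 20.52 days.

20.5 days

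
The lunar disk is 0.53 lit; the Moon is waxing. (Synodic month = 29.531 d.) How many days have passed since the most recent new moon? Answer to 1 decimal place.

7.7 days

Invert f = (1 − cos θ)/2 to get cos θ = 1 − 2(0.53) = -0.060, hence θ₀ = arccos -0.060 = 93.4°.
Before full moon the principal value applies: θ = 93.4°.
Age = 29.531 × 93.4°/360° ≈ 7.66 days.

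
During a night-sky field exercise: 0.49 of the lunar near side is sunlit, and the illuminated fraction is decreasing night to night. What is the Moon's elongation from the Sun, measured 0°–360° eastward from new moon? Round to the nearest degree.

271°

From f = (1 − cos θ)/2: cos θ = 1 − 2×0.49 = 0.020; arccos → 88.9°.
A waning Moon lies in 180°–360°, so θ = 360° − 88.9° = 271.1°.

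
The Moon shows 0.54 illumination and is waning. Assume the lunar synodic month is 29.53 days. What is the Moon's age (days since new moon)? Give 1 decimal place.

21.8 days

Invert f = (1 − cos θ)/2 to get cos θ = 1 − 2(0.54) = -0.080, hence θ₀ = arccos -0.080 = 94.6°.
Waning ⇒ past full, so θ = 360° − 94.6° = 265.4°.
Age = 29.53 × 265.4°/360° ≈ 21.77 days.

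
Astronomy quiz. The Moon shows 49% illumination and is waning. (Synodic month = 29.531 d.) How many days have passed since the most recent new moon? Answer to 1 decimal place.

Invert f = (1 − cos θ)/2 to get cos θ = 1 − 2(0.49) = 0.020, hence θ₀ = arccos 0.020 = 88.9°.
Waning ⇒ past full, so θ = 360° − 88.9° = 271.1°.
That fraction of the synodic month is 271.1/360 × 29.531 d ≈ 22.24 d.

22.2 days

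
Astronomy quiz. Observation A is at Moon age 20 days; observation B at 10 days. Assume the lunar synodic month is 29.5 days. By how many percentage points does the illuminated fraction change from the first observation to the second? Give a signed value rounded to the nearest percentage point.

First observation: θ = 360°·20/29.5 = 244.1°, so f = 0.719.
Second observation: θ = 122.0°, f = 0.765.
Δf = 0.765 − 0.719 = +0.047, i.e. +5 pp.

+5 pp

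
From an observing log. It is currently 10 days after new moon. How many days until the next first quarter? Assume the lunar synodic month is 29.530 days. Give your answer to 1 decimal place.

First quarter occurs at elongation 90°, i.e. at age 29.530 × 90/360 = 7.383 d.
Already past this cycle's first quarter; the next is at 7.383 + 29.530 = 36.913 d, so 36.913 − 10 = 26.913 days.

26.9 days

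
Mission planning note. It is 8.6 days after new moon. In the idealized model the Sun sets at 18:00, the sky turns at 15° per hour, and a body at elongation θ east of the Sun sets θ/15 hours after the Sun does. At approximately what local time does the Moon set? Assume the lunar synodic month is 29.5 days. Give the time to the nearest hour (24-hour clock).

Phase angle: θ = 360°·(8.6 d)/(29.5 d) = 104.9°.
Delay after the Sun = 104.9° / (15°/h) ≈ 7.00 h.
18:00 + 7.00 h ≈ 01:00 → 01:00 to the nearest hour.

01:00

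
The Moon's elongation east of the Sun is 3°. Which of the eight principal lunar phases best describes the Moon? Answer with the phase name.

new moon

3° lies in the new moon sector of the 8-phase cycle.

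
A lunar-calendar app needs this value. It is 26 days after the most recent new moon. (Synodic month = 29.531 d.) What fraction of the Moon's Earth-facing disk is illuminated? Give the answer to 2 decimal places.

0.13

Elongation θ = 360° × 26/29.531 ≈ 317.0°.
With cos θ = 0.731, the lit fraction is (1 − 0.731)/2 ≈ 0.135.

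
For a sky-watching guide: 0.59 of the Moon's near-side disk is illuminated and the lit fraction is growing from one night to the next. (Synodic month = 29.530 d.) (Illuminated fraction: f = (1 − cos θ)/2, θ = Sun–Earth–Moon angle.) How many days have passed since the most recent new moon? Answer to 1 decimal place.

From f = (1 − cos θ)/2: cos θ = 1 − 2×0.59 = -0.180; arccos → 100.4°.
Before full moon the principal value applies: θ = 100.4°.
Age = 29.530 × 100.4°/360° ≈ 8.23 days.

8.2 days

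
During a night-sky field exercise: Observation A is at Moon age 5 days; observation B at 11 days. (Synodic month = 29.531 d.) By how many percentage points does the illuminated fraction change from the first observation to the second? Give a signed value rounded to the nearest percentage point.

First observation: θ = 360°·5/29.531 = 61.0°, so f = 0.257.
Second observation: θ = 134.1°, f = 0.848.
Δf = 0.848 − 0.257 = +0.591, i.e. +59 pp.

+59 percentage points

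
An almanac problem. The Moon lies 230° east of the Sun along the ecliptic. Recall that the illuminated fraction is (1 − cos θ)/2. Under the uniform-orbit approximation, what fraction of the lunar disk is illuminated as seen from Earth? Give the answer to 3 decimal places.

0.821

Half-versine of 230°: (1 − (-0.643))/2 = 0.821.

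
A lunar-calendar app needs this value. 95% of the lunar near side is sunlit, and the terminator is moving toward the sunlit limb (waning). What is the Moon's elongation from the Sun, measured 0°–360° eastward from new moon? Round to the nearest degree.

Invert f = (1 − cos θ)/2 to get cos θ = 1 − 2(0.95) = -0.900, hence θ₀ = arccos -0.900 = 154.2°.
Since the Moon is past full (waning), take the reflex angle: θ = 360° − 154.2° = 205.8°.

206°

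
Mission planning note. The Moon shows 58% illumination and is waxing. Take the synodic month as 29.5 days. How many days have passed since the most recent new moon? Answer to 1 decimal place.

From f = (1 − cos θ)/2: cos θ = 1 − 2×0.58 = -0.160; arccos → 99.2°.
Before full moon the principal value applies: θ = 99.2°.
Age = 29.5 × 99.2°/360° ≈ 8.13 days.

8.1 days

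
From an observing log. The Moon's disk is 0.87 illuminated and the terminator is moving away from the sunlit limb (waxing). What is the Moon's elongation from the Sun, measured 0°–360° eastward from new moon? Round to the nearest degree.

138°

cos θ = 1 − 2f = -0.740, giving a principal value of 137.7°.
The Moon is waxing (0°–180°), so θ = 137.7° directly.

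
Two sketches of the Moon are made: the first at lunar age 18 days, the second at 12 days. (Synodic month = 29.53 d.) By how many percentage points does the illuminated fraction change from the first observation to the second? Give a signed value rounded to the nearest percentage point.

+3 pp

θ₁ = 360° × 18/29.53 = 219.4°, f₁ = (1 − cos θ₁)/2 = 0.886.
θ₂ = 360° × 12/29.53 = 146.3°, f₂ = (1 − cos θ₂)/2 = 0.916.
Change = f₂ − f₁ = +0.030 → +3 percentage points.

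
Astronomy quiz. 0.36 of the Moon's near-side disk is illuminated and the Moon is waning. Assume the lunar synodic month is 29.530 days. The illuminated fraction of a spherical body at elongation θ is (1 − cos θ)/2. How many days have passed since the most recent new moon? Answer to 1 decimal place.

From f = (1 − cos θ)/2: cos θ = 1 − 2×0.36 = 0.280; arccos → 73.7°.
Since the Moon is past full (waning), take the reflex angle: θ = 360° − 73.7° = 286.3°.
That fraction of the synodic month is 286.3/360 × 29.530 d ≈ 23.48 d.

23.5 days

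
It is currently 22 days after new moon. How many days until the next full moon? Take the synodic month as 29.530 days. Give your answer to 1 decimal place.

22.3 days

Full moon is 0.5 of the way through the cycle: age 0.5 × 29.530 = 14.765 d.
Already past this cycle's full moon; the next is at 14.765 + 29.530 = 44.295 d, so 44.295 − 22 = 22.295 days.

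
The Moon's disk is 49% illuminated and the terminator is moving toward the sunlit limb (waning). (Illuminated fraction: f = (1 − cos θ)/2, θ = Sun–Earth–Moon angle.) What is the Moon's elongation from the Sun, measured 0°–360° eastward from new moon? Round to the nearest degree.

271°

cos θ = 1 − 2f = 0.020, giving a principal value of 88.9°.
Waning ⇒ past full, so θ = 360° − 88.9° = 271.1°.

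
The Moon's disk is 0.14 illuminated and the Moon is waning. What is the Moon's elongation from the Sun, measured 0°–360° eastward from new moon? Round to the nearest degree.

316°

cos θ = 1 − 2f = 0.720, giving a principal value of 43.9°.
A waning Moon lies in 180°–360°, so θ = 360° − 43.9° = 316.1°.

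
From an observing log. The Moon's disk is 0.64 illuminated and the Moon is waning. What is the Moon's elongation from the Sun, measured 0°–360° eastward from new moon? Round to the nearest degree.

254°

From f = (1 − cos θ)/2: cos θ = 1 − 2×0.64 = -0.280; arccos → 106.3°.
Since the Moon is past full (waning), take the reflex angle: θ = 360° − 106.3° = 253.7°.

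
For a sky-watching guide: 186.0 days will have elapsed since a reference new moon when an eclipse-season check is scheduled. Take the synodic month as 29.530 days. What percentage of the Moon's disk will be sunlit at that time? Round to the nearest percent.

186.0/29.530 = 6.299 lunations, so 6 complete cycles and 8.82 d into the next.
The Moon has covered 8.82/29.530 of its cycle, so θ ≈ 360° × 8.82/29.530 = 107.5°.
Illuminated fraction = (1 − cos 107.5°)/2 = (1 − (-0.301))/2 ≈ 0.651, so 65%.

65%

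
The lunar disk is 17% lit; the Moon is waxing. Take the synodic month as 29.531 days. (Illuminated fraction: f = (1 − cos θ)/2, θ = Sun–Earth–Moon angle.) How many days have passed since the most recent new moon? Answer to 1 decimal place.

cos θ = 1 − 2f = 0.660, giving a principal value of 48.7°.
Before full moon the principal value applies: θ = 48.7°.
Age = 29.531 × 48.7°/360° ≈ 3.99 days.

4.0 days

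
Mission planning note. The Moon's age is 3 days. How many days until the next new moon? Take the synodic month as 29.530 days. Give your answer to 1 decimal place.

The next new moon completes the synodic month: 29.530 − 3 = 26.530 days.

26.5 days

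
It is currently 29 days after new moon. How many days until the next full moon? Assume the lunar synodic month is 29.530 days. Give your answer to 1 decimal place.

Full moon occurs at elongation 180°, i.e. at age 29.530 × 180/360 = 14.765 d.
This lunation's full moon (14.765 d) has passed, so add one period: 44.295 − 29 = 15.295 days.

15.3 days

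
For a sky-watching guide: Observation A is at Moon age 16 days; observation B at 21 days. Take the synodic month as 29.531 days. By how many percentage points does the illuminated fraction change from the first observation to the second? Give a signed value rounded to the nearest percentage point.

First observation: θ = 360°·16/29.531 = 195.0°, so f = 0.983.
Second observation: θ = 256.0°, f = 0.621.
Δf = 0.621 − 0.983 = -0.362, i.e. -36 pp.

-36 percentage points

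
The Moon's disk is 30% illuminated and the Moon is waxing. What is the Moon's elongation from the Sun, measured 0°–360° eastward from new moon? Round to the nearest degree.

66°

cos θ = 1 − 2f = 0.400, giving a principal value of 66.4°.
Before full moon the principal value applies: θ = 66.4°.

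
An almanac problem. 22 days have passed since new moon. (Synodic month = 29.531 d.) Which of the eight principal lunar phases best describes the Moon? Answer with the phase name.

At 22/29.531 of the cycle, θ ≈ 268° — the last quarter range.

last quarter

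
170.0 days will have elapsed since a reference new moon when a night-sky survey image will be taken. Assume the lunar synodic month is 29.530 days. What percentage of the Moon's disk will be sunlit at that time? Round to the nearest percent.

Reduce mod P: 170.0 − 5×29.530 = 22.35 d into the current lunation.
The Moon has covered 22.35/29.530 of its cycle, so θ ≈ 360° × 22.35/29.530 = 272.5°.
cos 272.5° = 0.043, so f = (1 − 0.043)/2 = 0.478, so 48%.

48%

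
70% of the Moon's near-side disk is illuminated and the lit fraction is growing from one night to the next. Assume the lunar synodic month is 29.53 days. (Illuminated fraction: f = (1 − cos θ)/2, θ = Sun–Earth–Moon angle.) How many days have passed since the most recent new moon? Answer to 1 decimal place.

9.3 days

cos θ = 1 − 2f = -0.400, giving a principal value of 113.6°.
The Moon is waxing (0°–180°), so θ = 113.6° directly.
Age = 29.53 × 113.6°/360° ≈ 9.32 days.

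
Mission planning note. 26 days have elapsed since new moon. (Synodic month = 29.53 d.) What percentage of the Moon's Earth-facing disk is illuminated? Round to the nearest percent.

The Moon has covered 26/29.53 of its cycle, so θ ≈ 360° × 26/29.53 = 317.0°.
cos 317.0° = 0.731, so f = (1 − 0.731)/2 = 0.135, so 13%.

13%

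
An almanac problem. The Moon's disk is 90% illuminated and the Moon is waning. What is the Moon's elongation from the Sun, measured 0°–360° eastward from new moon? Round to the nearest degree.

From f = (1 − cos θ)/2: cos θ = 1 − 2×0.90 = -0.800; arccos → 143.1°.
Since the Moon is past full (waning), take the reflex angle: θ = 360° − 143.1° = 216.9°.

217°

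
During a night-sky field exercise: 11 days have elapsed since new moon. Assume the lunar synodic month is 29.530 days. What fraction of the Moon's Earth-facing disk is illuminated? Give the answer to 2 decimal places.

0.85

The Moon has covered 11/29.530 of its cycle, so θ ≈ 360° × 11/29.530 = 134.1°.
With cos θ = (-0.696), the lit fraction is (1 − (-0.696))/2 ≈ 0.848.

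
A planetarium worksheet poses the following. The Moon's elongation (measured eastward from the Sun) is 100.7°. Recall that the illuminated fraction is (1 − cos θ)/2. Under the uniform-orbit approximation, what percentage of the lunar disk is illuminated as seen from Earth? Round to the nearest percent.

f = (1 − cos 100.7°)/2 = (1 − (-0.186))/2 ≈ 0.593, i.e. 59%.

59%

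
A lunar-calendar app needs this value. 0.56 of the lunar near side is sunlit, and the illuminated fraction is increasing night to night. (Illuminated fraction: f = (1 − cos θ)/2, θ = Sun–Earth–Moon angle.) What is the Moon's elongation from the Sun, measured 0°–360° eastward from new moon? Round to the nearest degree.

Invert f = (1 − cos θ)/2 to get cos θ = 1 − 2(0.56) = -0.120, hence θ₀ = arccos -0.120 = 96.9°.
Waxing ⇒ before full, so θ = 96.9°.

97°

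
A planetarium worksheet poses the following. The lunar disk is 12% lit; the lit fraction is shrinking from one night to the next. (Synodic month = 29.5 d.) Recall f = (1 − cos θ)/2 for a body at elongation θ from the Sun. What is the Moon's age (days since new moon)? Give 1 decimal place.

26.2 days

cos θ = 1 − 2f = 0.760, giving a principal value of 40.5°.
Waning ⇒ past full, so θ = 360° − 40.5° = 319.5°.
Age = 29.5 × 319.5°/360° ≈ 26.18 days.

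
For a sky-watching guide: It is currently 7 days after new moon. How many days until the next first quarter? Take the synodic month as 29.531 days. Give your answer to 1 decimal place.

0.4 days

First quarter occurs at elongation 90°, i.e. at age 29.531 × 90/360 = 7.383 d.
So 0.383 days remain (7.383 − 7).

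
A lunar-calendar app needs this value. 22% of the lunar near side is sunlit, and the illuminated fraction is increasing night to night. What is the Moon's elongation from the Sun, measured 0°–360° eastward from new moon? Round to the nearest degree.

56°

cos θ = 1 − 2f = 0.560, giving a principal value of 55.9°.
Before full moon the principal value applies: θ = 55.9°.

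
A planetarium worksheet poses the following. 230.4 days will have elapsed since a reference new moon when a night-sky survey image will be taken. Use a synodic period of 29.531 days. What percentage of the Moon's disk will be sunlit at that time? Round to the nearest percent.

34%

Reduce mod P: 230.4 − 7×29.531 = 23.68 d into the current lunation.
Elongation θ = 360° × 23.68/29.531 ≈ 288.7°.
Illuminated fraction = (1 − cos 288.7°)/2 = (1 − 0.321)/2 ≈ 0.340, so 34%.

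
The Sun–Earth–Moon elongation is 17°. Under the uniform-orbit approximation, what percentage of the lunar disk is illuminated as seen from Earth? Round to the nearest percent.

cos 17° = 0.956, so f = (1 − 0.956)/2 = 0.022, i.e. 2%.

2%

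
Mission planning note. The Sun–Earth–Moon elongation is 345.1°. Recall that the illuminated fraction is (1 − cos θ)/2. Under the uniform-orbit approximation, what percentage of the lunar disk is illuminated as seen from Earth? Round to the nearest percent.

2%

Half-versine of 345.1°: (1 − 0.966)/2 = 0.017, i.e. 2%.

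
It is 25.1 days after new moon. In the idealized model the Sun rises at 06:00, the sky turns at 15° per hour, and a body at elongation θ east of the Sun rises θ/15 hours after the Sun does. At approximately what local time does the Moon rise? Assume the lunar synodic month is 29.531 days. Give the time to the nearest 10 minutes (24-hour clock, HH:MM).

02:20

Phase angle: θ = 360°·(25.1 d)/(29.531 d) = 306.0°.
The Moon trails the Sun by θ/15 = 306.0/15 ≈ 20.40 hours.
06:00 + 20.399 h ≈ 02:24 → 02:20 to the nearest ten minutes.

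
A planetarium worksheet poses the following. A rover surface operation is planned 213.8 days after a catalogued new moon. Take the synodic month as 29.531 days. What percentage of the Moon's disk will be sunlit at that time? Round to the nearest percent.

213.8/29.531 = 7.240 lunations, so 7 complete cycles and 7.08 d into the next.
Phase angle: θ = 360°·(7.08 d)/(29.531 d) = 86.3°.
With cos θ = 0.064, the lit fraction is (1 − 0.064)/2 ≈ 0.468, so 47%.

47%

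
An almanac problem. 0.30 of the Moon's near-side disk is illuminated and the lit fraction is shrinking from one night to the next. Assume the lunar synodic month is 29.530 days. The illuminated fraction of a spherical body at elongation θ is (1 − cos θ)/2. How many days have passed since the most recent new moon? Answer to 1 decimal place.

24.1 days

From f = (1 − cos θ)/2: cos θ = 1 − 2×0.30 = 0.400; arccos → 66.4°.
Since the Moon is past full (waning), take the reflex angle: θ = 360° − 66.4° = 293.6°.
That fraction of the synodic month is 293.6/360 × 29.530 d ≈ 24.08 d.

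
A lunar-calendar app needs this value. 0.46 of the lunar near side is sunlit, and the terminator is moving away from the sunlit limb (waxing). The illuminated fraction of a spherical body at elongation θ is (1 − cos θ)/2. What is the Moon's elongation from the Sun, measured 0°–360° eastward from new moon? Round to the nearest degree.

Invert f = (1 − cos θ)/2 to get cos θ = 1 − 2(0.46) = 0.080, hence θ₀ = arccos 0.080 = 85.4°.
Waxing ⇒ before full, so θ = 85.4°.

85°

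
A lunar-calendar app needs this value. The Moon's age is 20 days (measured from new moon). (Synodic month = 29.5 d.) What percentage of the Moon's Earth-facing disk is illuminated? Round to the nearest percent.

Elongation θ = 360° × 20/29.5 ≈ 244.1°.
cos 244.1° = (-0.437), so f = (1 − (-0.437))/2 = 0.719, so 72%.

72%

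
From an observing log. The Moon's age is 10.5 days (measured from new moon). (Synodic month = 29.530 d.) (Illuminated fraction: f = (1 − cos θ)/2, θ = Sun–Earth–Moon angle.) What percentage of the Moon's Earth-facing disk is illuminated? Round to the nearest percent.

Elongation θ = 360° × 10.5/29.530 ≈ 128.0°.
With cos θ = (-0.616), the lit fraction is (1 − (-0.616))/2 ≈ 0.808, so 81%.

81%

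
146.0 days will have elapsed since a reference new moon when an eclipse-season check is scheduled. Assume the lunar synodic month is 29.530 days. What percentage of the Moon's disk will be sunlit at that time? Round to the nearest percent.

3%

146.0/29.530 = 4.944 lunations, so 4 complete cycles and 27.88 d into the next.
Elongation θ = 360° × 27.88/29.530 ≈ 339.9°.
cos 339.9° = 0.939, so f = (1 − 0.939)/2 = 0.030, so 3%.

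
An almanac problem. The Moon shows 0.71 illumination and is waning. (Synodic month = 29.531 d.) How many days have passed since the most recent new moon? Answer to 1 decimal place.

Invert f = (1 − cos θ)/2 to get cos θ = 1 − 2(0.71) = -0.420, hence θ₀ = arccos -0.420 = 114.8°.
Since the Moon is past full (waning), take the reflex angle: θ = 360° − 114.8° = 245.2°.
That fraction of the synodic month is 245.2/360 × 29.531 d ≈ 20.11 d.

20.1 days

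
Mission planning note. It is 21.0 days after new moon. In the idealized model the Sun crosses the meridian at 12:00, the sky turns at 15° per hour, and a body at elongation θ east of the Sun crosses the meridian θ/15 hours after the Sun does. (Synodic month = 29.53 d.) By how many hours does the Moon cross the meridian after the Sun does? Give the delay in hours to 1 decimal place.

17.1 h

Phase angle: θ = 360°·(21.0 d)/(29.53 d) = 256.0°.
At 15° of sky rotation per hour, 256.0° corresponds to a 17.07 h lag.
So the Moon crosses the meridian 17.07 h after the Sun.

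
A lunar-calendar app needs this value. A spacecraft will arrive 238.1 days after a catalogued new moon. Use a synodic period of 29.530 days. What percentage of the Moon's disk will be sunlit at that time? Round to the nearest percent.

238.1 d spans 8 complete synodic months (8 × 29.530 = 236.24 d) plus 1.86 d.
Elongation θ = 360° × 1.86/29.530 ≈ 22.7°.
With cos θ = 0.923, the lit fraction is (1 − 0.923)/2 ≈ 0.039, so 4%.

4%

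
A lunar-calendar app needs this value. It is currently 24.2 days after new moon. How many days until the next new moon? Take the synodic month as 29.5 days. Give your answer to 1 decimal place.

5.3 days

One full lunation from the last new moon is 29.5 d; remaining = 29.5 − 24.2 = 5.300 d.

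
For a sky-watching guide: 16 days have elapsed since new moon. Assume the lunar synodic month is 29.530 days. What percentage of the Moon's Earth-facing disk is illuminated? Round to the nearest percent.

98%

The Moon has covered 16/29.530 of its cycle, so θ ≈ 360° × 16/29.530 = 195.1°.
With cos θ = (-0.966), the lit fraction is (1 − (-0.966))/2 ≈ 0.983, so 98%.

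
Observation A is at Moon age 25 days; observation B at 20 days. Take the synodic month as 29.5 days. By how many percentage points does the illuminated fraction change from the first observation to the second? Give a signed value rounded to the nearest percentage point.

+51 percentage points

θ₁ = 360° × 25/29.5 = 305.1°, f₁ = (1 − cos θ₁)/2 = 0.213.
θ₂ = 360° × 20/29.5 = 244.1°, f₂ = (1 − cos θ₂)/2 = 0.719.
Change = f₂ − f₁ = +0.506 → +51 percentage points.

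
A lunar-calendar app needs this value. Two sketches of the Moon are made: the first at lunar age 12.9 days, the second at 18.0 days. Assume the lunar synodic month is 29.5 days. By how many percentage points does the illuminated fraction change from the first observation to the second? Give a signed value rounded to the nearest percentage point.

-8 pp

First observation: θ = 360°·12.9/29.5 = 157.4°, so f = 0.962.
Second observation: θ = 219.7°, f = 0.885.
Δf = 0.885 − 0.962 = -0.077, i.e. -8 pp.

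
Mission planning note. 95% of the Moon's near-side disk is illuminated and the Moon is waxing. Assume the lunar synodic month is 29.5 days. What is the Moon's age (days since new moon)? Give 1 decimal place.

12.6 days

From f = (1 − cos θ)/2: cos θ = 1 − 2×0.95 = -0.900; arccos → 154.2°.
The Moon is waxing (0°–180°), so θ = 154.2° directly.
Age = 29.5 × 154.2°/360° ≈ 12.63 days.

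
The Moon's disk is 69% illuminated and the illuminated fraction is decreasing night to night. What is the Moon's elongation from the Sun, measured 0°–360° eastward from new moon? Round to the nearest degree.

From f = (1 − cos θ)/2: cos θ = 1 − 2×0.69 = -0.380; arccos → 112.3°.
Since the Moon is past full (waning), take the reflex angle: θ = 360° − 112.3° = 247.7°.

248°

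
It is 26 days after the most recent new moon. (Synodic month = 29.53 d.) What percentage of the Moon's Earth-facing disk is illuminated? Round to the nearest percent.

13%

The Moon has covered 26/29.53 of its cycle, so θ ≈ 360° × 26/29.53 = 317.0°.
Illuminated fraction = (1 − cos 317.0°)/2 = (1 − 0.731)/2 ≈ 0.135, so 13%.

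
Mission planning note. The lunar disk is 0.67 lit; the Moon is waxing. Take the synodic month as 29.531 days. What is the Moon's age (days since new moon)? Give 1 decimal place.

Invert f = (1 − cos θ)/2 to get cos θ = 1 − 2(0.67) = -0.340, hence θ₀ = arccos -0.340 = 109.9°.
Waxing ⇒ before full, so θ = 109.9°.
At 360°/29.531 d per day, 109.9° corresponds to 9.01 days.

9.0 days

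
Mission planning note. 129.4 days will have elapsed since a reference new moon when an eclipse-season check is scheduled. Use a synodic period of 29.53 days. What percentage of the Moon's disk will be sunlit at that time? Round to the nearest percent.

129.4 d spans 4 complete synodic months (4 × 29.53 = 118.12 d) plus 11.28 d.
The Moon has covered 11.28/29.53 of its cycle, so θ ≈ 360° × 11.28/29.53 = 137.5°.
Illuminated fraction = (1 − cos 137.5°)/2 = (1 − (-0.737))/2 ≈ 0.869, so 87%.

87%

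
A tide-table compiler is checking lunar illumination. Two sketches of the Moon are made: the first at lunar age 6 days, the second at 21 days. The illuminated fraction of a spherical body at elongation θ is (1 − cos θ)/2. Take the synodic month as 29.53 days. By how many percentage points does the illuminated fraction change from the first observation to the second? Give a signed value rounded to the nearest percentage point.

First observation: θ = 360°·6/29.53 = 73.1°, so f = 0.355.
Second observation: θ = 256.0°, f = 0.621.
Δf = 0.621 − 0.355 = +0.266, i.e. +27 pp.

+27 percentage points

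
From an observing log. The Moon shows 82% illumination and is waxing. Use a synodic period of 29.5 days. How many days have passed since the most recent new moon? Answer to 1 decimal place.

10.6 days

Invert f = (1 − cos θ)/2 to get cos θ = 1 − 2(0.82) = -0.640, hence θ₀ = arccos -0.640 = 129.8°.
Waxing ⇒ before full, so θ = 129.8°.
At 360°/29.5 d per day, 129.8° corresponds to 10.64 days.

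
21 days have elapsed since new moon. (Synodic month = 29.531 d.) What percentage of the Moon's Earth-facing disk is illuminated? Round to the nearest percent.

Phase angle: θ = 360°·(21 d)/(29.531 d) = 256.0°.
cos 256.0° = (-0.242), so f = (1 − (-0.242))/2 = 0.621, so 62%.

62%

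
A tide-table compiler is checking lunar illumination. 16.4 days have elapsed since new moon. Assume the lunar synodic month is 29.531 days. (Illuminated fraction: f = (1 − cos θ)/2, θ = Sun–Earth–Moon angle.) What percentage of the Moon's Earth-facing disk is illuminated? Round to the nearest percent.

97%

The Moon has covered 16.4/29.531 of its cycle, so θ ≈ 360° × 16.4/29.531 = 199.9°.
With cos θ = (-0.940), the lit fraction is (1 − (-0.940))/2 ≈ 0.970, so 97%.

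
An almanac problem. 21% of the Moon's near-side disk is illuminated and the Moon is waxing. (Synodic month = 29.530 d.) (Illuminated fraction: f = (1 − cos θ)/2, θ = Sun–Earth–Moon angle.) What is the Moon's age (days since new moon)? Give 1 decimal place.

cos θ = 1 − 2f = 0.580, giving a principal value of 54.5°.
Waxing ⇒ before full, so θ = 54.5°.
Age = 29.530 × 54.5°/360° ≈ 4.47 days.

4.5 days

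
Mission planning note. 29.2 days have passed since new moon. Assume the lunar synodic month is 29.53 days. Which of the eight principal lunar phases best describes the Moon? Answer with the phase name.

θ ≈ 360° × 29.2/29.53 = 356°, which falls in the new moon sector.

new moon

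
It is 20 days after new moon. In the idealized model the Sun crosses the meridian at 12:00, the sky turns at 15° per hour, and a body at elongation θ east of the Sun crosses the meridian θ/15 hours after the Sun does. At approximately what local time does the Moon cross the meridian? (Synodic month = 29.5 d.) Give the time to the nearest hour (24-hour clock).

Phase angle: θ = 360°·(20 d)/(29.5 d) = 244.1°.
At 15° of sky rotation per hour, 244.1° corresponds to a 16.27 h lag.
12:00 + 16.27 h ≈ 04:16 → 04:00 to the nearest hour.

04:00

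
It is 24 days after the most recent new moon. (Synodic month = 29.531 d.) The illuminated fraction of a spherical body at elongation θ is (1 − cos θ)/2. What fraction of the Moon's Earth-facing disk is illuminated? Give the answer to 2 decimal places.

0.31

Elongation θ = 360° × 24/29.531 ≈ 292.6°.
Illuminated fraction = (1 − cos 292.6°)/2 = (1 − 0.384)/2 ≈ 0.308.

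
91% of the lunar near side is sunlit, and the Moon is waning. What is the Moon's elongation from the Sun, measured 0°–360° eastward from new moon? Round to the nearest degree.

Invert f = (1 − cos θ)/2 to get cos θ = 1 − 2(0.91) = -0.820, hence θ₀ = arccos -0.820 = 145.1°.
Waning ⇒ past full, so θ = 360° − 145.1° = 214.9°.

215°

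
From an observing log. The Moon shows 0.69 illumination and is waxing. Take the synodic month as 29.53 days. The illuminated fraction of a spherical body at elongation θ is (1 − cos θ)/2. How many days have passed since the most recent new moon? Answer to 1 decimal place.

From f = (1 − cos θ)/2: cos θ = 1 − 2×0.69 = -0.380; arccos → 112.3°.
The Moon is waxing (0°–180°), so θ = 112.3° directly.
That fraction of the synodic month is 112.3/360 × 29.53 d ≈ 9.21 d.

9.2 days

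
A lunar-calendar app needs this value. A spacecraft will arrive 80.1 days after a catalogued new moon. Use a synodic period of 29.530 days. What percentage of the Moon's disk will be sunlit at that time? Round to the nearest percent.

62%

80.1/29.530 = 2.712 lunations, so 2 complete cycles and 21.04 d into the next.
Phase angle: θ = 360°·(21.04 d)/(29.530 d) = 256.5°.
With cos θ = (-0.233), the lit fraction is (1 − (-0.233))/2 ≈ 0.617, so 62%.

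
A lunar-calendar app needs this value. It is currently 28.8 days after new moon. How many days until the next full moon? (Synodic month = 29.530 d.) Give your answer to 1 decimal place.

15.5 days

Full moon is 0.5 of the way through the cycle: age 0.5 × 29.530 = 14.765 d.
Already past this cycle's full moon; the next is at 14.765 + 29.530 = 44.295 d, so 44.295 − 28.8 = 15.495 days.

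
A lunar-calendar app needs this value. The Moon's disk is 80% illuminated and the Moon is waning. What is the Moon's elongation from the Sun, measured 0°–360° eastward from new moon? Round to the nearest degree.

From f = (1 − cos θ)/2: cos θ = 1 − 2×0.80 = -0.600; arccos → 126.9°.
A waning Moon lies in 180°–360°, so θ = 360° − 126.9° = 233.1°.

233°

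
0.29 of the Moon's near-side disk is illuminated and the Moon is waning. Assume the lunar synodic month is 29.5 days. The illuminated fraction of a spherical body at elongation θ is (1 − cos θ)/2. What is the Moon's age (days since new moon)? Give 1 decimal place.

Invert f = (1 − cos θ)/2 to get cos θ = 1 − 2(0.29) = 0.420, hence θ₀ = arccos 0.420 = 65.2°.
A waning Moon lies in 180°–360°, so θ = 360° − 65.2° = 294.8°.
Age = 29.5 × 294.8°/360° ≈ 24.16 days.

24.2 days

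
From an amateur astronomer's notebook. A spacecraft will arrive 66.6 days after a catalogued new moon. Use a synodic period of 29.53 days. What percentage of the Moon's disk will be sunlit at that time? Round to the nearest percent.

52%

66.6/29.53 = 2.255 lunations, so 2 complete cycles and 7.54 d into the next.
Elongation θ = 360° × 7.54/29.53 ≈ 91.9°.
Illuminated fraction = (1 − cos 91.9°)/2 = (1 − (-0.034))/2 ≈ 0.517, so 52%.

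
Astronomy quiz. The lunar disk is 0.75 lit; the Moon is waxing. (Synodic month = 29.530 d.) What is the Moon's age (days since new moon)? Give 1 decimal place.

9.8 days

cos θ = 1 − 2f = -0.500, giving a principal value of 120.0°.
The Moon is waxing (0°–180°), so θ = 120.0° directly.
That fraction of the synodic month is 120.0/360 × 29.530 d ≈ 9.84 d.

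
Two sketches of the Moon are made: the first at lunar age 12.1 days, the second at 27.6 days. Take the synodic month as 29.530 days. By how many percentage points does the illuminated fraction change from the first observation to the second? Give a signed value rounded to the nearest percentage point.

θ₁ = 360° × 12.1/29.530 = 147.5°, f₁ = (1 − cos θ₁)/2 = 0.922.
θ₂ = 360° × 27.6/29.530 = 336.5°, f₂ = (1 − cos θ₂)/2 = 0.042.
Change = f₂ − f₁ = -0.880 → -88 percentage points.

-88 percentage points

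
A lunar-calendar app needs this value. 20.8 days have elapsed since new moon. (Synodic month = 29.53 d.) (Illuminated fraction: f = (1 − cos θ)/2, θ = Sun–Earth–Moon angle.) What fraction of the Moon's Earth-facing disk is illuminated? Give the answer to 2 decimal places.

Phase angle: θ = 360°·(20.8 d)/(29.53 d) = 253.6°.
Illuminated fraction = (1 − cos 253.6°)/2 = (1 − (-0.283))/2 ≈ 0.641.

0.64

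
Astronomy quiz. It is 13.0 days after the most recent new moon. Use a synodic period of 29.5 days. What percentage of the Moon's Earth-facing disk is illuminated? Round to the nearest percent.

The Moon has covered 13.0/29.5 of its cycle, so θ ≈ 360° × 13.0/29.5 = 158.6°.
cos 158.6° = (-0.931), so f = (1 − (-0.931))/2 = 0.966, so 97%.

97%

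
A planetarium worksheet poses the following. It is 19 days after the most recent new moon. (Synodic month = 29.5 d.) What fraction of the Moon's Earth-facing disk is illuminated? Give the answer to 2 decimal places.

0.81

Phase angle: θ = 360°·(19 d)/(29.5 d) = 231.9°.
Illuminated fraction = (1 − cos 231.9°)/2 = (1 − (-0.618))/2 ≈ 0.809.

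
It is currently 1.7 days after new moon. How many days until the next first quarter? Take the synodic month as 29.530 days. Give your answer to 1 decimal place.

5.7 days

First quarter occurs at elongation 90°, i.e. at age 29.530 × 90/360 = 7.383 d.
That is 7.383 − 1.7 = 5.683 days ahead.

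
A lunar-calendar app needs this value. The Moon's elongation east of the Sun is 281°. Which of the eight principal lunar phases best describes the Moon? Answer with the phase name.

The last quarter sector spans roughly 248°–292°; 281° falls inside it.

last quarter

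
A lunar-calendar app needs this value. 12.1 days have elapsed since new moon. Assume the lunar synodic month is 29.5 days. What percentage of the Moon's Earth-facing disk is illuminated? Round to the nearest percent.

92%

Phase angle: θ = 360°·(12.1 d)/(29.5 d) = 147.7°.
With cos θ = (-0.845), the lit fraction is (1 − (-0.845))/2 ≈ 0.922, so 92%.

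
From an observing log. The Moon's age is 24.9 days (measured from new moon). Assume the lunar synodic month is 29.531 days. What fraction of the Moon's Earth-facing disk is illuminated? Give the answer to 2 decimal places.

0.22

The Moon has covered 24.9/29.531 of its cycle, so θ ≈ 360° × 24.9/29.531 = 303.5°.
Illuminated fraction = (1 − cos 303.5°)/2 = (1 − 0.553)/2 ≈ 0.224.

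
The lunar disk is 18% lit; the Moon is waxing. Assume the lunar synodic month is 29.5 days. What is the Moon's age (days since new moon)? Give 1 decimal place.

4.1 days

From f = (1 − cos θ)/2: cos θ = 1 − 2×0.18 = 0.640; arccos → 50.2°.
Before full moon the principal value applies: θ = 50.2°.
At 360°/29.5 d per day, 50.2° corresponds to 4.11 days.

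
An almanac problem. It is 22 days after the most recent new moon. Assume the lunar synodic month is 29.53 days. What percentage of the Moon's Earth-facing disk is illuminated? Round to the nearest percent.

52%

Elongation θ = 360° × 22/29.53 ≈ 268.2°.
With cos θ = (-0.031), the lit fraction is (1 − (-0.031))/2 ≈ 0.516, so 52%.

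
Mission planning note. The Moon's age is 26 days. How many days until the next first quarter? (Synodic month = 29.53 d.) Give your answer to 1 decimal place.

First quarter is 0.25 of the way through the cycle: age 0.25 × 29.53 = 7.383 d.
This lunation's first quarter (7.383 d) has passed, so add one period: 36.913 − 26 = 10.913 days.

10.9 days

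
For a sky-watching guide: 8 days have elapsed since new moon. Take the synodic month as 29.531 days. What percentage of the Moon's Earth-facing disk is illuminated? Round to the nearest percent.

57%

The Moon has covered 8/29.531 of its cycle, so θ ≈ 360° × 8/29.531 = 97.5°.
With cos θ = (-0.131), the lit fraction is (1 − (-0.131))/2 ≈ 0.565, so 57%.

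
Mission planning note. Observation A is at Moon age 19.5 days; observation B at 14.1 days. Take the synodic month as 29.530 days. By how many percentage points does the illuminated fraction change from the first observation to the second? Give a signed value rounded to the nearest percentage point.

θ₁ = 360° × 19.5/29.530 = 237.7°, f₁ = (1 − cos θ₁)/2 = 0.767.
θ₂ = 360° × 14.1/29.530 = 171.9°, f₂ = (1 − cos θ₂)/2 = 0.995.
Change = f₂ − f₁ = +0.228 → +23 percentage points.

+23 pp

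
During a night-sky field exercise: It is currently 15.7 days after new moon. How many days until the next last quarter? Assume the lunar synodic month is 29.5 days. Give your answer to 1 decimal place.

6.4 days

Last quarter is 0.75 of the way through the cycle: age 0.75 × 29.5 = 22.125 d.
So 6.425 days remain (22.125 − 15.7).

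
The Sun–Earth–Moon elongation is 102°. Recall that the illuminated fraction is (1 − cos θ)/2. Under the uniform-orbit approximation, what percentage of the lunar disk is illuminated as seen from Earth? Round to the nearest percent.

cos 102° = (-0.208), so f = (1 − (-0.208))/2 = 0.604, i.e. 60%.

60%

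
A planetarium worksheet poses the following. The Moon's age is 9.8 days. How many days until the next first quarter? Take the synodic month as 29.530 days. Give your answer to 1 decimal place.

First quarter occurs at elongation 90°, i.e. at age 29.530 × 90/360 = 7.383 d.
This lunation's first quarter (7.383 d) has passed, so add one period: 36.913 − 9.8 = 27.113 days.

27.1 days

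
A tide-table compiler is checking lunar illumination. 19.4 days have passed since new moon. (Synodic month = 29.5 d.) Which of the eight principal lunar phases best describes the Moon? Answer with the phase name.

At 19.4/29.5 of the cycle, θ ≈ 237° — the waning gibbous range.

waning gibbous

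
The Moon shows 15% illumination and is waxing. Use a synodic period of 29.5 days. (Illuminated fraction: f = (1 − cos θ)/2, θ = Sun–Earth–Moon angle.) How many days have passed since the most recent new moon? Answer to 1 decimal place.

cos θ = 1 − 2f = 0.700, giving a principal value of 45.6°.
Before full moon the principal value applies: θ = 45.6°.
Age = 29.5 × 45.6°/360° ≈ 3.73 days.

3.7 days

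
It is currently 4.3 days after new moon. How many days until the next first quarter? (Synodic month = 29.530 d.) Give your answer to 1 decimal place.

3.1 days

First quarter occurs at elongation 90°, i.e. at age 29.530 × 90/360 = 7.383 d.
That is 7.383 − 4.3 = 3.083 days ahead.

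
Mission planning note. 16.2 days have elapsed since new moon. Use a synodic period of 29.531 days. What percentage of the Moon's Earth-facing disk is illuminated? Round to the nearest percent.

98%

Phase angle: θ = 360°·(16.2 d)/(29.531 d) = 197.5°.
Illuminated fraction = (1 − cos 197.5°)/2 = (1 − (-0.954))/2 ≈ 0.977, so 98%.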